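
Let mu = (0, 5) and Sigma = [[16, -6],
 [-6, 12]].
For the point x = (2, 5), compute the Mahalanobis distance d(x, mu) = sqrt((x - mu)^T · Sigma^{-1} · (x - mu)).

Step 1 — centre the observation: (x - mu) = (2, 0).

Step 2 — invert Sigma. det(Sigma) = 16·12 - (-6)² = 156.
  Sigma^{-1} = (1/det) · [[d, -b], [-b, a]] = [[0.0769, 0.0385],
 [0.0385, 0.1026]].

Step 3 — form the quadratic (x - mu)^T · Sigma^{-1} · (x - mu):
  Sigma^{-1} · (x - mu) = (0.1538, 0.0769).
  (x - mu)^T · [Sigma^{-1} · (x - mu)] = (2)·(0.1538) + (0)·(0.0769) = 0.3077.

Step 4 — take square root: d = √(0.3077) ≈ 0.5547.

d(x, mu) = √(0.3077) ≈ 0.5547


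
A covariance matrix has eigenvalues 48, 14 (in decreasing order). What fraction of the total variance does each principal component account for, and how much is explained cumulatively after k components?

Step 1 — total variance = trace(Sigma) = Σ λ_i = 48 + 14 = 62.

Step 2 — fraction explained by component i = λ_i / Σ λ:
  PC1: 48/62 = 0.7742
  PC2: 14/62 = 0.2258

Step 3 — cumulative fraction after k components = (λ_1 + ... + λ_k) / Σ λ:
  k = 1: 48/62 = 0.7742
  k = 2: (48 + 14)/62 = 62/62 = 1

Summary (fraction, with percent):

explained: PC1 0.7742 (77.42%), PC2 0.2258 (22.58%);  cumulative: 0.7742, 1


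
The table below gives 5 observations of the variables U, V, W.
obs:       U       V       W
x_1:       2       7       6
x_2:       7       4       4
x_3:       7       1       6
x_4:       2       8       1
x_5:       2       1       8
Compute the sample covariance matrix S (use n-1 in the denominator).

Step 1 — column means:
  mean(U) = (2 + 7 + 7 + 2 + 2) / 5 = 20/5 = 4
  mean(V) = (7 + 4 + 1 + 8 + 1) / 5 = 21/5 = 4.2
  mean(W) = (6 + 4 + 6 + 1 + 8) / 5 = 25/5 = 5

Step 2 — sample covariance S[i,j] = (1/(n-1)) · Σ_k (x_{k,i} - mean_i) · (x_{k,j} - mean_j), with n-1 = 4.
  S[U,U] = ((-2)·(-2) + (3)·(3) + (3)·(3) + (-2)·(-2) + (-2)·(-2)) / 4 = 30/4 = 7.5
  S[U,V] = ((-2)·(2.8) + (3)·(-0.2) + (3)·(-3.2) + (-2)·(3.8) + (-2)·(-3.2)) / 4 = -17/4 = -4.25
  S[U,W] = ((-2)·(1) + (3)·(-1) + (3)·(1) + (-2)·(-4) + (-2)·(3)) / 4 = 0/4 = 0
  S[V,V] = ((2.8)·(2.8) + (-0.2)·(-0.2) + (-3.2)·(-3.2) + (3.8)·(3.8) + (-3.2)·(-3.2)) / 4 = 42.8/4 = 10.7
  S[V,W] = ((2.8)·(1) + (-0.2)·(-1) + (-3.2)·(1) + (3.8)·(-4) + (-3.2)·(3)) / 4 = -25/4 = -6.25
  S[W,W] = ((1)·(1) + (-1)·(-1) + (1)·(1) + (-4)·(-4) + (3)·(3)) / 4 = 28/4 = 7

S is symmetric (S[j,i] = S[i,j]). Assembling:

S = [[7.5, -4.25, 0],
 [-4.25, 10.7, -6.25],
 [0, -6.25, 7]]


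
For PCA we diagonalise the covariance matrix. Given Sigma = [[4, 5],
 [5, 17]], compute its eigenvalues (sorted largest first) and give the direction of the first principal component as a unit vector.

Step 1 — characteristic polynomial of 2×2 Sigma:
  det(Sigma - λI) = λ² - trace · λ + det = 0.
  trace = 4 + 17 = 21, det = 4·17 - (5)² = 43.
Step 2 — discriminant:
  Δ = trace² - 4·det = 441 - 172 = 269.
Step 3 — eigenvalues:
  λ = (trace ± √Δ)/2 = (21 ± 16.4012)/2,
  λ_1 = 18.7006,  λ_2 = 2.2994.

Step 4 — unit eigenvector for λ_1: solve (Sigma - λ_1 I)v = 0. First row:
  (4 - 18.7006)·v_x + (5)·v_y = 0, i.e. (-14.7006)·v_x + (5)·v_y = 0,
  so v ∝ (b, λ_1 - a) = (5, 14.7006) = u.
  ||u|| = √((5)² + (14.7006)²) = √(241.1079) ≈ 15.5277,
  v_1 = u/||u|| ≈ (0.322, 0.9467) (||v_1|| = 1).

λ_1 = 18.7006,  λ_2 = 2.2994;  v_1 ≈ (0.322, 0.9467)


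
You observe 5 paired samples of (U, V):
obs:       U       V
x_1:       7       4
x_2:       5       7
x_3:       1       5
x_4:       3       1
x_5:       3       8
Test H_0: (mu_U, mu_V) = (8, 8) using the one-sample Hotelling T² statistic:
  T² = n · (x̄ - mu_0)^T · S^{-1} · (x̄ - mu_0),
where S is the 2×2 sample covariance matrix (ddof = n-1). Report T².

Step 1 — sample mean vector:
  mean(U) = (7 + 5 + 1 + 3 + 3) / 5 = 19/5 = 3.8
  mean(V) = (4 + 7 + 5 + 1 + 8) / 5 = 25/5 = 5
  x̄ = (3.8, 5),  deviation x̄ - mu_0 = (3.8, 5) - (8, 8) = (-4.2, -3).

Step 2 — sample covariance matrix, S[i,j] = (1/(n-1)) · Σ_k (x_{k,i} - mean_i) · (x_{k,j} - mean_j), divisor n-1 = 4:
  S[U,U] = ((3.2)·(3.2) + (1.2)·(1.2) + (-2.8)·(-2.8) + (-0.8)·(-0.8) + (-0.8)·(-0.8)) / 4 = 20.8/4 = 5.2
  S[U,V] = ((3.2)·(-1) + (1.2)·(2) + (-2.8)·(0) + (-0.8)·(-4) + (-0.8)·(3)) / 4 = 0/4 = 0
  S[V,V] = ((-1)·(-1) + (2)·(2) + (0)·(0) + (-4)·(-4) + (3)·(3)) / 4 = 30/4 = 7.5
  S = [[5.2, 0],
 [0, 7.5]].

Step 3 — invert S. det(S) = 5.2·7.5 - (0)² = 39.
  S^{-1} = (1/det) · [[d, -b], [-b, a]] = [[0.1923, 0],
 [0, 0.1333]].

Step 4 — quadratic form (x̄ - mu_0)^T · S^{-1} · (x̄ - mu_0):
  S^{-1} · (x̄ - mu_0) = (-0.8077, -0.4),
  (x̄ - mu_0)^T · [...] = (-4.2)·(-0.8077) + (-3)·(-0.4) = 4.5923.

Step 5 — scale by n: T² = 5 · 4.5923 = 22.9615.

T² ≈ 22.9615


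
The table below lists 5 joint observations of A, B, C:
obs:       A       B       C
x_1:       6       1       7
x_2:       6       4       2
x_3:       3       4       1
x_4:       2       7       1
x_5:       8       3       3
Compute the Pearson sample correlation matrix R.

Step 1 — column means:
  mean(A) = (6 + 6 + 3 + 2 + 8) / 5 = 25/5 = 5
  mean(B) = (1 + 4 + 4 + 7 + 3) / 5 = 19/5 = 3.8
  mean(C) = (7 + 2 + 1 + 1 + 3) / 5 = 14/5 = 2.8

Step 2 — sample variances and covariances s[i,j] = (1/(n-1)) · Σ_k (x_{k,i} - mean_i) · (x_{k,j} - mean_j), with n-1 = 4:
  s[A,A] = ((1)·(1) + (1)·(1) + (-2)·(-2) + (-3)·(-3) + (3)·(3)) / 4 = 24/4 = 6
  s[A,B] = ((1)·(-2.8) + (1)·(0.2) + (-2)·(0.2) + (-3)·(3.2) + (3)·(-0.8)) / 4 = -15/4 = -3.75
  s[A,C] = ((1)·(4.2) + (1)·(-0.8) + (-2)·(-1.8) + (-3)·(-1.8) + (3)·(0.2)) / 4 = 13/4 = 3.25
  s[B,B] = ((-2.8)·(-2.8) + (0.2)·(0.2) + (0.2)·(0.2) + (3.2)·(3.2) + (-0.8)·(-0.8)) / 4 = 18.8/4 = 4.7
  s[B,C] = ((-2.8)·(4.2) + (0.2)·(-0.8) + (0.2)·(-1.8) + (3.2)·(-1.8) + (-0.8)·(0.2)) / 4 = -18.2/4 = -4.55
  s[C,C] = ((4.2)·(4.2) + (-0.8)·(-0.8) + (-1.8)·(-1.8) + (-1.8)·(-1.8) + (0.2)·(0.2)) / 4 = 24.8/4 = 6.2
  Sample standard deviations s_i = √(s[i,i]):
  s(A) = √(6) = 2.4495
  s(B) = √(4.7) = 2.1679
  s(C) = √(6.2) = 2.49

Step 3 — r_{ij} = s_{ij} / (s_i · s_j):
  r[A,A] = 1 (diagonal).
  r[A,B] = -3.75 / (2.4495 · 2.1679) = -3.75 / 5.3104 = -0.7062
  r[A,C] = 3.25 / (2.4495 · 2.49) = 3.25 / 6.0992 = 0.5329
  r[B,B] = 1 (diagonal).
  r[B,C] = -4.55 / (2.1679 · 2.49) = -4.55 / 5.3981 = -0.8429
  r[C,C] = 1 (diagonal).

R is symmetric with unit diagonal. Assembling:

R = [[1, -0.7062, 0.5329],
 [-0.7062, 1, -0.8429],
 [0.5329, -0.8429, 1]]


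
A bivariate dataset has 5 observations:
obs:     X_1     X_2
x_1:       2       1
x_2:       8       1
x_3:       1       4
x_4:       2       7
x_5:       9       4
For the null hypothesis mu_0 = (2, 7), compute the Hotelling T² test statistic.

Step 1 — sample mean vector:
  mean(X_1) = (2 + 8 + 1 + 2 + 9) / 5 = 22/5 = 4.4
  mean(X_2) = (1 + 1 + 4 + 7 + 4) / 5 = 17/5 = 3.4
  x̄ = (4.4, 3.4),  deviation x̄ - mu_0 = (4.4, 3.4) - (2, 7) = (2.4, -3.6).

Step 2 — sample covariance matrix, S[i,j] = (1/(n-1)) · Σ_k (x_{k,i} - mean_i) · (x_{k,j} - mean_j), divisor n-1 = 4:
  S[X_1,X_1] = ((-2.4)·(-2.4) + (3.6)·(3.6) + (-3.4)·(-3.4) + (-2.4)·(-2.4) + (4.6)·(4.6)) / 4 = 57.2/4 = 14.3
  S[X_1,X_2] = ((-2.4)·(-2.4) + (3.6)·(-2.4) + (-3.4)·(0.6) + (-2.4)·(3.6) + (4.6)·(0.6)) / 4 = -10.8/4 = -2.7
  S[X_2,X_2] = ((-2.4)·(-2.4) + (-2.4)·(-2.4) + (0.6)·(0.6) + (3.6)·(3.6) + (0.6)·(0.6)) / 4 = 25.2/4 = 6.3
  S = [[14.3, -2.7],
 [-2.7, 6.3]].

Step 3 — invert S. det(S) = 14.3·6.3 - (-2.7)² = 82.8.
  S^{-1} = (1/det) · [[d, -b], [-b, a]] = [[0.0761, 0.0326],
 [0.0326, 0.1727]].

Step 4 — quadratic form (x̄ - mu_0)^T · S^{-1} · (x̄ - mu_0):
  S^{-1} · (x̄ - mu_0) = (0.0652, -0.5435),
  (x̄ - mu_0)^T · [...] = (2.4)·(0.0652) + (-3.6)·(-0.5435) = 2.113.

Step 5 — scale by n: T² = 5 · 2.113 = 10.5652.

T² ≈ 10.5652


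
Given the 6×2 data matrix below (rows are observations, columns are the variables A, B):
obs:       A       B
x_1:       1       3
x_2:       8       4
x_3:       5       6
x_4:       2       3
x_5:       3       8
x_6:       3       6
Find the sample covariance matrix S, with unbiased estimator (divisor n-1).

Step 1 — column means:
  mean(A) = (1 + 8 + 5 + 2 + 3 + 3) / 6 = 22/6 = 3.6667
  mean(B) = (3 + 4 + 6 + 3 + 8 + 6) / 6 = 30/6 = 5

Step 2 — sample covariance S[i,j] = (1/(n-1)) · Σ_k (x_{k,i} - mean_i) · (x_{k,j} - mean_j), with n-1 = 5.
  S[A,A] = ((-2.6667)·(-2.6667) + (4.3333)·(4.3333) + (1.3333)·(1.3333) + (-1.6667)·(-1.6667) + (-0.6667)·(-0.6667) + (-0.6667)·(-0.6667)) / 5 = 31.3333/5 = 6.2667
  S[A,B] = ((-2.6667)·(-2) + (4.3333)·(-1) + (1.3333)·(1) + (-1.6667)·(-2) + (-0.6667)·(3) + (-0.6667)·(1)) / 5 = 3/5 = 0.6
  S[B,B] = ((-2)·(-2) + (-1)·(-1) + (1)·(1) + (-2)·(-2) + (3)·(3) + (1)·(1)) / 5 = 20/5 = 4

S is symmetric (S[j,i] = S[i,j]). Assembling:

S = [[6.2667, 0.6],
 [0.6, 4]]


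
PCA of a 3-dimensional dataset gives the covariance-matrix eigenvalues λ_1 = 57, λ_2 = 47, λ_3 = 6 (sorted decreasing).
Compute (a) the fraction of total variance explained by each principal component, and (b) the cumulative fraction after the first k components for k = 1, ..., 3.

Step 1 — total variance = trace(Sigma) = Σ λ_i = 57 + 47 + 6 = 110.

Step 2 — fraction explained by component i = λ_i / Σ λ:
  PC1: 57/110 = 0.5182
  PC2: 47/110 = 0.4273
  PC3: 6/110 = 0.0545

Step 3 — cumulative fraction after k components = (λ_1 + ... + λ_k) / Σ λ:
  k = 1: 57/110 = 0.5182
  k = 2: (57 + 47)/110 = 104/110 = 0.9455
  k = 3: (57 + 47 + 6)/110 = 110/110 = 1

Summary (fraction, with percent):

explained: PC1 0.5182 (51.82%), PC2 0.4273 (42.73%), PC3 0.0545 (5.45%);  cumulative: 0.5182, 0.9455, 1


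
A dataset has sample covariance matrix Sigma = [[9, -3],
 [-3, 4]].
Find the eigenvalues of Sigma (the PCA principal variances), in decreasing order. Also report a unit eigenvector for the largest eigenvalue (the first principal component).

Step 1 — characteristic polynomial of 2×2 Sigma:
  det(Sigma - λI) = λ² - trace · λ + det = 0.
  trace = 9 + 4 = 13, det = 9·4 - (-3)² = 27.
Step 2 — discriminant:
  Δ = trace² - 4·det = 169 - 108 = 61.
Step 3 — eigenvalues:
  λ = (trace ± √Δ)/2 = (13 ± 7.8102)/2,
  λ_1 = 10.4051,  λ_2 = 2.5949.

Step 4 — unit eigenvector for λ_1: solve (Sigma - λ_1 I)v = 0. First row:
  (9 - 10.4051)·v_x + (-3)·v_y = 0, i.e. (-1.4051)·v_x + (-3)·v_y = 0,
  so v ∝ (b, λ_1 - a) = (-3, 1.4051); multiply by -1 so the first entry is positive: u = (3, -1.4051).
  ||u|| = √((3)² + (-1.4051)²) = √(10.9744) ≈ 3.3128,
  v_1 = u/||u|| ≈ (0.9056, -0.4242) (||v_1|| = 1).

λ_1 = 10.4051,  λ_2 = 2.5949;  v_1 ≈ (0.9056, -0.4242)


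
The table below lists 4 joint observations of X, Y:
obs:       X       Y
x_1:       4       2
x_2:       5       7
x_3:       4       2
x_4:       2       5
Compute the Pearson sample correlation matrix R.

Step 1 — column means:
  mean(X) = (4 + 5 + 4 + 2) / 4 = 15/4 = 3.75
  mean(Y) = (2 + 7 + 2 + 5) / 4 = 16/4 = 4

Step 2 — sample variances and covariances s[i,j] = (1/(n-1)) · Σ_k (x_{k,i} - mean_i) · (x_{k,j} - mean_j), with n-1 = 3:
  s[X,X] = ((0.25)·(0.25) + (1.25)·(1.25) + (0.25)·(0.25) + (-1.75)·(-1.75)) / 3 = 4.75/3 = 1.5833
  s[X,Y] = ((0.25)·(-2) + (1.25)·(3) + (0.25)·(-2) + (-1.75)·(1)) / 3 = 1/3 = 0.3333
  s[Y,Y] = ((-2)·(-2) + (3)·(3) + (-2)·(-2) + (1)·(1)) / 3 = 18/3 = 6
  Sample standard deviations s_i = √(s[i,i]):
  s(X) = √(1.5833) = 1.2583
  s(Y) = √(6) = 2.4495

Step 3 — r_{ij} = s_{ij} / (s_i · s_j):
  r[X,X] = 1 (diagonal).
  r[X,Y] = 0.3333 / (1.2583 · 2.4495) = 0.3333 / 3.0822 = 0.1081
  r[Y,Y] = 1 (diagonal).

R is symmetric with unit diagonal. Assembling:

R = [[1, 0.1081],
 [0.1081, 1]]


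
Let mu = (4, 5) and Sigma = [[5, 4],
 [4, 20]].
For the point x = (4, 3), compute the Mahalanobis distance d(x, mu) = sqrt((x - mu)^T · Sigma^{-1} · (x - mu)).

Step 1 — centre the observation: (x - mu) = (0, -2).

Step 2 — invert Sigma. det(Sigma) = 5·20 - (4)² = 84.
  Sigma^{-1} = (1/det) · [[d, -b], [-b, a]] = [[0.2381, -0.0476],
 [-0.0476, 0.0595]].

Step 3 — form the quadratic (x - mu)^T · Sigma^{-1} · (x - mu):
  Sigma^{-1} · (x - mu) = (0.0952, -0.119).
  (x - mu)^T · [Sigma^{-1} · (x - mu)] = (0)·(0.0952) + (-2)·(-0.119) = 0.2381.

Step 4 — take square root: d = √(0.2381) ≈ 0.488.

d(x, mu) = √(0.2381) ≈ 0.488


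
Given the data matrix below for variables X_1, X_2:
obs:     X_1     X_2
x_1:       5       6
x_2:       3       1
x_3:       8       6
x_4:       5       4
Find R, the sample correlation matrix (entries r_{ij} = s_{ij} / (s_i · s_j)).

Step 1 — column means:
  mean(X_1) = (5 + 3 + 8 + 5) / 4 = 21/4 = 5.25
  mean(X_2) = (6 + 1 + 6 + 4) / 4 = 17/4 = 4.25

Step 2 — sample variances and covariances s[i,j] = (1/(n-1)) · Σ_k (x_{k,i} - mean_i) · (x_{k,j} - mean_j), with n-1 = 3:
  s[X_1,X_1] = ((-0.25)·(-0.25) + (-2.25)·(-2.25) + (2.75)·(2.75) + (-0.25)·(-0.25)) / 3 = 12.75/3 = 4.25
  s[X_1,X_2] = ((-0.25)·(1.75) + (-2.25)·(-3.25) + (2.75)·(1.75) + (-0.25)·(-0.25)) / 3 = 11.75/3 = 3.9167
  s[X_2,X_2] = ((1.75)·(1.75) + (-3.25)·(-3.25) + (1.75)·(1.75) + (-0.25)·(-0.25)) / 3 = 16.75/3 = 5.5833
  Sample standard deviations s_i = √(s[i,i]):
  s(X_1) = √(4.25) = 2.0616
  s(X_2) = √(5.5833) = 2.3629

Step 3 — r_{ij} = s_{ij} / (s_i · s_j):
  r[X_1,X_1] = 1 (diagonal).
  r[X_1,X_2] = 3.9167 / (2.0616 · 2.3629) = 3.9167 / 4.8713 = 0.804
  r[X_2,X_2] = 1 (diagonal).

R is symmetric with unit diagonal. Assembling:

R = [[1, 0.804],
 [0.804, 1]]


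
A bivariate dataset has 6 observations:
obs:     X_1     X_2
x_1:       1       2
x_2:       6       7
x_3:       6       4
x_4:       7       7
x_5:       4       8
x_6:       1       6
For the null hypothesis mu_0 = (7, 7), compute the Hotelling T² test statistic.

Step 1 — sample mean vector:
  mean(X_1) = (1 + 6 + 6 + 7 + 4 + 1) / 6 = 25/6 = 4.1667
  mean(X_2) = (2 + 7 + 4 + 7 + 8 + 6) / 6 = 34/6 = 5.6667
  x̄ = (4.1667, 5.6667),  deviation x̄ - mu_0 = (4.1667, 5.6667) - (7, 7) = (-2.8333, -1.3333).

Step 2 — sample covariance matrix, S[i,j] = (1/(n-1)) · Σ_k (x_{k,i} - mean_i) · (x_{k,j} - mean_j), divisor n-1 = 5:
  S[X_1,X_1] = ((-3.1667)·(-3.1667) + (1.8333)·(1.8333) + (1.8333)·(1.8333) + (2.8333)·(2.8333) + (-0.1667)·(-0.1667) + (-3.1667)·(-3.1667)) / 5 = 34.8333/5 = 6.9667
  S[X_1,X_2] = ((-3.1667)·(-3.6667) + (1.8333)·(1.3333) + (1.8333)·(-1.6667) + (2.8333)·(1.3333) + (-0.1667)·(2.3333) + (-3.1667)·(0.3333)) / 5 = 13.3333/5 = 2.6667
  S[X_2,X_2] = ((-3.6667)·(-3.6667) + (1.3333)·(1.3333) + (-1.6667)·(-1.6667) + (1.3333)·(1.3333) + (2.3333)·(2.3333) + (0.3333)·(0.3333)) / 5 = 25.3333/5 = 5.0667
  S = [[6.9667, 2.6667],
 [2.6667, 5.0667]].

Step 3 — invert S. det(S) = 6.9667·5.0667 - (2.6667)² = 28.1867.
  S^{-1} = (1/det) · [[d, -b], [-b, a]] = [[0.1798, -0.0946],
 [-0.0946, 0.2472]].

Step 4 — quadratic form (x̄ - mu_0)^T · S^{-1} · (x̄ - mu_0):
  S^{-1} · (x̄ - mu_0) = (-0.3832, -0.0615),
  (x̄ - mu_0)^T · [...] = (-2.8333)·(-0.3832) + (-1.3333)·(-0.0615) = 1.1676.

Step 5 — scale by n: T² = 6 · 1.1676 = 7.0057.

T² ≈ 7.0057


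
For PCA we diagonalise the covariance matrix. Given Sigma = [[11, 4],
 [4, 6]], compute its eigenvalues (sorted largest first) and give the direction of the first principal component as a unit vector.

Step 1 — characteristic polynomial of 2×2 Sigma:
  det(Sigma - λI) = λ² - trace · λ + det = 0.
  trace = 11 + 6 = 17, det = 11·6 - (4)² = 50.
Step 2 — discriminant:
  Δ = trace² - 4·det = 289 - 200 = 89.
Step 3 — eigenvalues:
  λ = (trace ± √Δ)/2 = (17 ± 9.434)/2,
  λ_1 = 13.217,  λ_2 = 3.783.

Step 4 — unit eigenvector for λ_1: solve (Sigma - λ_1 I)v = 0. First row:
  (11 - 13.217)·v_x + (4)·v_y = 0, i.e. (-2.217)·v_x + (4)·v_y = 0,
  so v ∝ (b, λ_1 - a) = (4, 2.217) = u.
  ||u|| = √((4)² + (2.217)²) = √(20.915) ≈ 4.5733,
  v_1 = u/||u|| ≈ (0.8746, 0.4848) (||v_1|| = 1).

λ_1 = 13.217,  λ_2 = 3.783;  v_1 ≈ (0.8746, 0.4848)


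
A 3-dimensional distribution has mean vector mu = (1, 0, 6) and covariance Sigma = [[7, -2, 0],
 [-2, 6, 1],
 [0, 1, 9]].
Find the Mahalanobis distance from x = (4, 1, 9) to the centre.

Step 1 — centre the observation: (x - mu) = (3, 1, 3).

Step 2 — invert Sigma (cofactor / det for 3×3, or solve directly):
  Sigma^{-1} = [[0.1582, 0.0537, -0.006],
 [0.0537, 0.1881, -0.0209],
 [-0.006, -0.0209, 0.1134]].

Step 3 — form the quadratic (x - mu)^T · Sigma^{-1} · (x - mu):
  Sigma^{-1} · (x - mu) = (0.5104, 0.2866, 0.3015).
  (x - mu)^T · [Sigma^{-1} · (x - mu)] = (3)·(0.5104) + (1)·(0.2866) + (3)·(0.3015) = 2.7224.

Step 4 — take square root: d = √(2.7224) ≈ 1.65.

d(x, mu) = √(2.7224) ≈ 1.65


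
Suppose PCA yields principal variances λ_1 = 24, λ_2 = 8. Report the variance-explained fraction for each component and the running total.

Step 1 — total variance = trace(Sigma) = Σ λ_i = 24 + 8 = 32.

Step 2 — fraction explained by component i = λ_i / Σ λ:
  PC1: 24/32 = 0.75
  PC2: 8/32 = 0.25

Step 3 — cumulative fraction after k components = (λ_1 + ... + λ_k) / Σ λ:
  k = 1: 24/32 = 0.75
  k = 2: (24 + 8)/32 = 32/32 = 1

Summary (fraction, with percent):

explained: PC1 0.75 (75%), PC2 0.25 (25%);  cumulative: 0.75, 1


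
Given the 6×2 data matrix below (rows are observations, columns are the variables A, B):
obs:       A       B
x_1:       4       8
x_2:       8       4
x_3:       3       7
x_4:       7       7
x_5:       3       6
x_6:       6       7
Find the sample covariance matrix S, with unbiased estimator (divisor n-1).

Step 1 — column means:
  mean(A) = (4 + 8 + 3 + 7 + 3 + 6) / 6 = 31/6 = 5.1667
  mean(B) = (8 + 4 + 7 + 7 + 6 + 7) / 6 = 39/6 = 6.5

Step 2 — sample covariance S[i,j] = (1/(n-1)) · Σ_k (x_{k,i} - mean_i) · (x_{k,j} - mean_j), with n-1 = 5.
  S[A,A] = ((-1.1667)·(-1.1667) + (2.8333)·(2.8333) + (-2.1667)·(-2.1667) + (1.8333)·(1.8333) + (-2.1667)·(-2.1667) + (0.8333)·(0.8333)) / 5 = 22.8333/5 = 4.5667
  S[A,B] = ((-1.1667)·(1.5) + (2.8333)·(-2.5) + (-2.1667)·(0.5) + (1.8333)·(0.5) + (-2.1667)·(-0.5) + (0.8333)·(0.5)) / 5 = -7.5/5 = -1.5
  S[B,B] = ((1.5)·(1.5) + (-2.5)·(-2.5) + (0.5)·(0.5) + (0.5)·(0.5) + (-0.5)·(-0.5) + (0.5)·(0.5)) / 5 = 9.5/5 = 1.9

S is symmetric (S[j,i] = S[i,j]). Assembling:

S = [[4.5667, -1.5],
 [-1.5, 1.9]]


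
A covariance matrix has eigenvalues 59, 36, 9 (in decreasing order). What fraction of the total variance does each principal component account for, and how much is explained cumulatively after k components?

Step 1 — total variance = trace(Sigma) = Σ λ_i = 59 + 36 + 9 = 104.

Step 2 — fraction explained by component i = λ_i / Σ λ:
  PC1: 59/104 = 0.5673
  PC2: 36/104 = 0.3462
  PC3: 9/104 = 0.0865

Step 3 — cumulative fraction after k components = (λ_1 + ... + λ_k) / Σ λ:
  k = 1: 59/104 = 0.5673
  k = 2: (59 + 36)/104 = 95/104 = 0.9135
  k = 3: (59 + 36 + 9)/104 = 104/104 = 1

Summary (fraction, with percent):

explained: PC1 0.5673 (56.73%), PC2 0.3462 (34.62%), PC3 0.0865 (8.65%);  cumulative: 0.5673, 0.9135, 1


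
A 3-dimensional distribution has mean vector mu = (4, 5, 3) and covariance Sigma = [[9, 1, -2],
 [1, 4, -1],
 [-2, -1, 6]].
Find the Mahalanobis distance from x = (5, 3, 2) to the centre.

Step 1 — centre the observation: (x - mu) = (1, -2, -1).

Step 2 — invert Sigma (cofactor / det for 3×3, or solve directly):
  Sigma^{-1} = [[0.1217, -0.0212, 0.037],
 [-0.0212, 0.2646, 0.037],
 [0.037, 0.037, 0.1852]].

Step 3 — form the quadratic (x - mu)^T · Sigma^{-1} · (x - mu):
  Sigma^{-1} · (x - mu) = (0.127, -0.5873, -0.2222).
  (x - mu)^T · [Sigma^{-1} · (x - mu)] = (1)·(0.127) + (-2)·(-0.5873) + (-1)·(-0.2222) = 1.5238.

Step 4 — take square root: d = √(1.5238) ≈ 1.2344.

d(x, mu) = √(1.5238) ≈ 1.2344


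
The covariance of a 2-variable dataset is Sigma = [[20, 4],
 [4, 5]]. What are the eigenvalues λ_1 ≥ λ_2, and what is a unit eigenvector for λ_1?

Step 1 — characteristic polynomial of 2×2 Sigma:
  det(Sigma - λI) = λ² - trace · λ + det = 0.
  trace = 20 + 5 = 25, det = 20·5 - (4)² = 84.
Step 2 — discriminant:
  Δ = trace² - 4·det = 625 - 336 = 289.
Step 3 — eigenvalues:
  λ = (trace ± √Δ)/2 = (25 ± 17)/2,
  λ_1 = 21,  λ_2 = 4.

Step 4 — unit eigenvector for λ_1: solve (Sigma - λ_1 I)v = 0. First row:
  (20 - 21)·v_x + (4)·v_y = 0, i.e. (-1)·v_x + (4)·v_y = 0,
  so v ∝ (b, λ_1 - a) = (4, 1) = u.
  ||u|| = √((4)² + (1)²) = √(17) ≈ 4.1231,
  v_1 = u/||u|| ≈ (0.9701, 0.2425) (||v_1|| = 1).

λ_1 = 21,  λ_2 = 4;  v_1 ≈ (0.9701, 0.2425)


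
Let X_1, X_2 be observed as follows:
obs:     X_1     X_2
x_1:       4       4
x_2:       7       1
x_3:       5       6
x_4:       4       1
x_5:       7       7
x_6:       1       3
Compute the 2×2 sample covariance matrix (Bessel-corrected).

Step 1 — column means:
  mean(X_1) = (4 + 7 + 5 + 4 + 7 + 1) / 6 = 28/6 = 4.6667
  mean(X_2) = (4 + 1 + 6 + 1 + 7 + 3) / 6 = 22/6 = 3.6667

Step 2 — sample covariance S[i,j] = (1/(n-1)) · Σ_k (x_{k,i} - mean_i) · (x_{k,j} - mean_j), with n-1 = 5.
  S[X_1,X_1] = ((-0.6667)·(-0.6667) + (2.3333)·(2.3333) + (0.3333)·(0.3333) + (-0.6667)·(-0.6667) + (2.3333)·(2.3333) + (-3.6667)·(-3.6667)) / 5 = 25.3333/5 = 5.0667
  S[X_1,X_2] = ((-0.6667)·(0.3333) + (2.3333)·(-2.6667) + (0.3333)·(2.3333) + (-0.6667)·(-2.6667) + (2.3333)·(3.3333) + (-3.6667)·(-0.6667)) / 5 = 6.3333/5 = 1.2667
  S[X_2,X_2] = ((0.3333)·(0.3333) + (-2.6667)·(-2.6667) + (2.3333)·(2.3333) + (-2.6667)·(-2.6667) + (3.3333)·(3.3333) + (-0.6667)·(-0.6667)) / 5 = 31.3333/5 = 6.2667

S is symmetric (S[j,i] = S[i,j]). Assembling:

S = [[5.0667, 1.2667],
 [1.2667, 6.2667]]


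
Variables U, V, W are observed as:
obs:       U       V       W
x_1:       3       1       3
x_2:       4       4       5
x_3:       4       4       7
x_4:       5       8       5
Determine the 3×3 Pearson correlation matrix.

Step 1 — column means:
  mean(U) = (3 + 4 + 4 + 5) / 4 = 16/4 = 4
  mean(V) = (1 + 4 + 4 + 8) / 4 = 17/4 = 4.25
  mean(W) = (3 + 5 + 7 + 5) / 4 = 20/4 = 5

Step 2 — sample variances and covariances s[i,j] = (1/(n-1)) · Σ_k (x_{k,i} - mean_i) · (x_{k,j} - mean_j), with n-1 = 3:
  s[U,U] = ((-1)·(-1) + (0)·(0) + (0)·(0) + (1)·(1)) / 3 = 2/3 = 0.6667
  s[U,V] = ((-1)·(-3.25) + (0)·(-0.25) + (0)·(-0.25) + (1)·(3.75)) / 3 = 7/3 = 2.3333
  s[U,W] = ((-1)·(-2) + (0)·(0) + (0)·(2) + (1)·(0)) / 3 = 2/3 = 0.6667
  s[V,V] = ((-3.25)·(-3.25) + (-0.25)·(-0.25) + (-0.25)·(-0.25) + (3.75)·(3.75)) / 3 = 24.75/3 = 8.25
  s[V,W] = ((-3.25)·(-2) + (-0.25)·(0) + (-0.25)·(2) + (3.75)·(0)) / 3 = 6/3 = 2
  s[W,W] = ((-2)·(-2) + (0)·(0) + (2)·(2) + (0)·(0)) / 3 = 8/3 = 2.6667
  Sample standard deviations s_i = √(s[i,i]):
  s(U) = √(0.6667) = 0.8165
  s(V) = √(8.25) = 2.8723
  s(W) = √(2.6667) = 1.633

Step 3 — r_{ij} = s_{ij} / (s_i · s_j):
  r[U,U] = 1 (diagonal).
  r[U,V] = 2.3333 / (0.8165 · 2.8723) = 2.3333 / 2.3452 = 0.9949
  r[U,W] = 0.6667 / (0.8165 · 1.633) = 0.6667 / 1.3333 = 0.5
  r[V,V] = 1 (diagonal).
  r[V,W] = 2 / (2.8723 · 1.633) = 2 / 4.6904 = 0.4264
  r[W,W] = 1 (diagonal).

R is symmetric with unit diagonal. Assembling:

R = [[1, 0.9949, 0.5],
 [0.9949, 1, 0.4264],
 [0.5, 0.4264, 1]]


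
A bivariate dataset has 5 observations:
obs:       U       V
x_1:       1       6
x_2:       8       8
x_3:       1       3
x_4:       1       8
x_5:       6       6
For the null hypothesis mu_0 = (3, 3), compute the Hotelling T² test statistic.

Step 1 — sample mean vector:
  mean(U) = (1 + 8 + 1 + 1 + 6) / 5 = 17/5 = 3.4
  mean(V) = (6 + 8 + 3 + 8 + 6) / 5 = 31/5 = 6.2
  x̄ = (3.4, 6.2),  deviation x̄ - mu_0 = (3.4, 6.2) - (3, 3) = (0.4, 3.2).

Step 2 — sample covariance matrix, S[i,j] = (1/(n-1)) · Σ_k (x_{k,i} - mean_i) · (x_{k,j} - mean_j), divisor n-1 = 4:
  S[U,U] = ((-2.4)·(-2.4) + (4.6)·(4.6) + (-2.4)·(-2.4) + (-2.4)·(-2.4) + (2.6)·(2.6)) / 4 = 45.2/4 = 11.3
  S[U,V] = ((-2.4)·(-0.2) + (4.6)·(1.8) + (-2.4)·(-3.2) + (-2.4)·(1.8) + (2.6)·(-0.2)) / 4 = 11.6/4 = 2.9
  S[V,V] = ((-0.2)·(-0.2) + (1.8)·(1.8) + (-3.2)·(-3.2) + (1.8)·(1.8) + (-0.2)·(-0.2)) / 4 = 16.8/4 = 4.2
  S = [[11.3, 2.9],
 [2.9, 4.2]].

Step 3 — invert S. det(S) = 11.3·4.2 - (2.9)² = 39.05.
  S^{-1} = (1/det) · [[d, -b], [-b, a]] = [[0.1076, -0.0743],
 [-0.0743, 0.2894]].

Step 4 — quadratic form (x̄ - mu_0)^T · S^{-1} · (x̄ - mu_0):
  S^{-1} · (x̄ - mu_0) = (-0.1946, 0.8963),
  (x̄ - mu_0)^T · [...] = (0.4)·(-0.1946) + (3.2)·(0.8963) = 2.7903.

Step 5 — scale by n: T² = 5 · 2.7903 = 13.9513.

T² ≈ 13.9513


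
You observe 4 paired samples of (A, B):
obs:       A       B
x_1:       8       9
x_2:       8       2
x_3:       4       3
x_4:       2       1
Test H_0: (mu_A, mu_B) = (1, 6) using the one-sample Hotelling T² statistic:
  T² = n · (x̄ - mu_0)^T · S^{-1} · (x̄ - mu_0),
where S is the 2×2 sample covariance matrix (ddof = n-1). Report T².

Step 1 — sample mean vector:
  mean(A) = (8 + 8 + 4 + 2) / 4 = 22/4 = 5.5
  mean(B) = (9 + 2 + 3 + 1) / 4 = 15/4 = 3.75
  x̄ = (5.5, 3.75),  deviation x̄ - mu_0 = (5.5, 3.75) - (1, 6) = (4.5, -2.25).

Step 2 — sample covariance matrix, S[i,j] = (1/(n-1)) · Σ_k (x_{k,i} - mean_i) · (x_{k,j} - mean_j), divisor n-1 = 3:
  S[A,A] = ((2.5)·(2.5) + (2.5)·(2.5) + (-1.5)·(-1.5) + (-3.5)·(-3.5)) / 3 = 27/3 = 9
  S[A,B] = ((2.5)·(5.25) + (2.5)·(-1.75) + (-1.5)·(-0.75) + (-3.5)·(-2.75)) / 3 = 19.5/3 = 6.5
  S[B,B] = ((5.25)·(5.25) + (-1.75)·(-1.75) + (-0.75)·(-0.75) + (-2.75)·(-2.75)) / 3 = 38.75/3 = 12.9167
  S = [[9, 6.5],
 [6.5, 12.9167]].

Step 3 — invert S. det(S) = 9·12.9167 - (6.5)² = 74.
  S^{-1} = (1/det) · [[d, -b], [-b, a]] = [[0.1745, -0.0878],
 [-0.0878, 0.1216]].

Step 4 — quadratic form (x̄ - mu_0)^T · S^{-1} · (x̄ - mu_0):
  S^{-1} · (x̄ - mu_0) = (0.9831, -0.6689),
  (x̄ - mu_0)^T · [...] = (4.5)·(0.9831) + (-2.25)·(-0.6689) = 5.9291.

Step 5 — scale by n: T² = 4 · 5.9291 = 23.7162.

T² ≈ 23.7162


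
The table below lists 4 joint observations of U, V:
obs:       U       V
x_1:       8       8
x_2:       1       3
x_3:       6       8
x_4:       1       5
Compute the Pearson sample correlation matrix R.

Step 1 — column means:
  mean(U) = (8 + 1 + 6 + 1) / 4 = 16/4 = 4
  mean(V) = (8 + 3 + 8 + 5) / 4 = 24/4 = 6

Step 2 — sample variances and covariances s[i,j] = (1/(n-1)) · Σ_k (x_{k,i} - mean_i) · (x_{k,j} - mean_j), with n-1 = 3:
  s[U,U] = ((4)·(4) + (-3)·(-3) + (2)·(2) + (-3)·(-3)) / 3 = 38/3 = 12.6667
  s[U,V] = ((4)·(2) + (-3)·(-3) + (2)·(2) + (-3)·(-1)) / 3 = 24/3 = 8
  s[V,V] = ((2)·(2) + (-3)·(-3) + (2)·(2) + (-1)·(-1)) / 3 = 18/3 = 6
  Sample standard deviations s_i = √(s[i,i]):
  s(U) = √(12.6667) = 3.559
  s(V) = √(6) = 2.4495

Step 3 — r_{ij} = s_{ij} / (s_i · s_j):
  r[U,U] = 1 (diagonal).
  r[U,V] = 8 / (3.559 · 2.4495) = 8 / 8.7178 = 0.9177
  r[V,V] = 1 (diagonal).

R is symmetric with unit diagonal. Assembling:

R = [[1, 0.9177],
 [0.9177, 1]]


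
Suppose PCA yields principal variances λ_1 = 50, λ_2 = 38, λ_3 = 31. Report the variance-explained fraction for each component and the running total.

Step 1 — total variance = trace(Sigma) = Σ λ_i = 50 + 38 + 31 = 119.

Step 2 — fraction explained by component i = λ_i / Σ λ:
  PC1: 50/119 = 0.4202
  PC2: 38/119 = 0.3193
  PC3: 31/119 = 0.2605

Step 3 — cumulative fraction after k components = (λ_1 + ... + λ_k) / Σ λ:
  k = 1: 50/119 = 0.4202
  k = 2: (50 + 38)/119 = 88/119 = 0.7395
  k = 3: (50 + 38 + 31)/119 = 119/119 = 1

Summary (fraction, with percent):

explained: PC1 0.4202 (42.02%), PC2 0.3193 (31.93%), PC3 0.2605 (26.05%);  cumulative: 0.4202, 0.7395, 1


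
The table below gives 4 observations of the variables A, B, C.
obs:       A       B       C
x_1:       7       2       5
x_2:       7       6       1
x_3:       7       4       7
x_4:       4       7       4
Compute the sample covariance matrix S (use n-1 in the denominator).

Step 1 — column means:
  mean(A) = (7 + 7 + 7 + 4) / 4 = 25/4 = 6.25
  mean(B) = (2 + 6 + 4 + 7) / 4 = 19/4 = 4.75
  mean(C) = (5 + 1 + 7 + 4) / 4 = 17/4 = 4.25

Step 2 — sample covariance S[i,j] = (1/(n-1)) · Σ_k (x_{k,i} - mean_i) · (x_{k,j} - mean_j), with n-1 = 3.
  S[A,A] = ((0.75)·(0.75) + (0.75)·(0.75) + (0.75)·(0.75) + (-2.25)·(-2.25)) / 3 = 6.75/3 = 2.25
  S[A,B] = ((0.75)·(-2.75) + (0.75)·(1.25) + (0.75)·(-0.75) + (-2.25)·(2.25)) / 3 = -6.75/3 = -2.25
  S[A,C] = ((0.75)·(0.75) + (0.75)·(-3.25) + (0.75)·(2.75) + (-2.25)·(-0.25)) / 3 = 0.75/3 = 0.25
  S[B,B] = ((-2.75)·(-2.75) + (1.25)·(1.25) + (-0.75)·(-0.75) + (2.25)·(2.25)) / 3 = 14.75/3 = 4.9167
  S[B,C] = ((-2.75)·(0.75) + (1.25)·(-3.25) + (-0.75)·(2.75) + (2.25)·(-0.25)) / 3 = -8.75/3 = -2.9167
  S[C,C] = ((0.75)·(0.75) + (-3.25)·(-3.25) + (2.75)·(2.75) + (-0.25)·(-0.25)) / 3 = 18.75/3 = 6.25

S is symmetric (S[j,i] = S[i,j]). Assembling:

S = [[2.25, -2.25, 0.25],
 [-2.25, 4.9167, -2.9167],
 [0.25, -2.9167, 6.25]]


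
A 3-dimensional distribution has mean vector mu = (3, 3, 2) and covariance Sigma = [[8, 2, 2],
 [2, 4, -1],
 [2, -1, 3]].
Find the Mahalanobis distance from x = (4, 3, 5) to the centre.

Step 1 — centre the observation: (x - mu) = (1, 0, 3).

Step 2 — invert Sigma (cofactor / det for 3×3, or solve directly):
  Sigma^{-1} = [[0.2115, -0.1538, -0.1923],
 [-0.1538, 0.3846, 0.2308],
 [-0.1923, 0.2308, 0.5385]].

Step 3 — form the quadratic (x - mu)^T · Sigma^{-1} · (x - mu):
  Sigma^{-1} · (x - mu) = (-0.3654, 0.5385, 1.4231).
  (x - mu)^T · [Sigma^{-1} · (x - mu)] = (1)·(-0.3654) + (0)·(0.5385) + (3)·(1.4231) = 3.9038.

Step 4 — take square root: d = √(3.9038) ≈ 1.9758.

d(x, mu) = √(3.9038) ≈ 1.9758


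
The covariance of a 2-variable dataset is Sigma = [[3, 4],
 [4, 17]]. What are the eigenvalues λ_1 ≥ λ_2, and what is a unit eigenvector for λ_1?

Step 1 — characteristic polynomial of 2×2 Sigma:
  det(Sigma - λI) = λ² - trace · λ + det = 0.
  trace = 3 + 17 = 20, det = 3·17 - (4)² = 35.
Step 2 — discriminant:
  Δ = trace² - 4·det = 400 - 140 = 260.
Step 3 — eigenvalues:
  λ = (trace ± √Δ)/2 = (20 ± 16.1245)/2,
  λ_1 = 18.0623,  λ_2 = 1.9377.

Step 4 — unit eigenvector for λ_1: solve (Sigma - λ_1 I)v = 0. First row:
  (3 - 18.0623)·v_x + (4)·v_y = 0, i.e. (-15.0623)·v_x + (4)·v_y = 0,
  so v ∝ (b, λ_1 - a) = (4, 15.0623) = u.
  ||u|| = √((4)² + (15.0623)²) = √(242.8716) ≈ 15.5843,
  v_1 = u/||u|| ≈ (0.2567, 0.9665) (||v_1|| = 1).

λ_1 = 18.0623,  λ_2 = 1.9377;  v_1 ≈ (0.2567, 0.9665)


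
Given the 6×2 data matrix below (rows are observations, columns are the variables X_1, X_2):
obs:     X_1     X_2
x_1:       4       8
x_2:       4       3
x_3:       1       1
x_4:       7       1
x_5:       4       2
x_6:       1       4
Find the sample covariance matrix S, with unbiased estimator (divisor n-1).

Step 1 — column means:
  mean(X_1) = (4 + 4 + 1 + 7 + 4 + 1) / 6 = 21/6 = 3.5
  mean(X_2) = (8 + 3 + 1 + 1 + 2 + 4) / 6 = 19/6 = 3.1667

Step 2 — sample covariance S[i,j] = (1/(n-1)) · Σ_k (x_{k,i} - mean_i) · (x_{k,j} - mean_j), with n-1 = 5.
  S[X_1,X_1] = ((0.5)·(0.5) + (0.5)·(0.5) + (-2.5)·(-2.5) + (3.5)·(3.5) + (0.5)·(0.5) + (-2.5)·(-2.5)) / 5 = 25.5/5 = 5.1
  S[X_1,X_2] = ((0.5)·(4.8333) + (0.5)·(-0.1667) + (-2.5)·(-2.1667) + (3.5)·(-2.1667) + (0.5)·(-1.1667) + (-2.5)·(0.8333)) / 5 = -2.5/5 = -0.5
  S[X_2,X_2] = ((4.8333)·(4.8333) + (-0.1667)·(-0.1667) + (-2.1667)·(-2.1667) + (-2.1667)·(-2.1667) + (-1.1667)·(-1.1667) + (0.8333)·(0.8333)) / 5 = 34.8333/5 = 6.9667

S is symmetric (S[j,i] = S[i,j]). Assembling:

S = [[5.1, -0.5],
 [-0.5, 6.9667]]


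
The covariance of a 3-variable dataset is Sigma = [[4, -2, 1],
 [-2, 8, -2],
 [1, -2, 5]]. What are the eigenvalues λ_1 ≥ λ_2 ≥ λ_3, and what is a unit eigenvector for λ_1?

Step 1 — characteristic polynomial p(λ) = det(λI - Sigma) = λ³ - tr·λ² + c_1·λ - det, where tr = trace, c_1 = sum of the principal 2×2 minors, det = det(Sigma):
  tr = 4 + 8 + 5 = 17,
  c_1 = (4·8 - (-2)²) + (4·5 - (1)²) + (8·5 - (-2)²) = 28 + 19 + 36 = 83,
  det = 4·(8·5 - (-2)²) - (-2)·((-2)·5 - (-2)·(1)) + (1)·((-2)·(-2) - 8·(1)) = 4·(36) - (-2)·(-8) + (1)·(-4) = 124.
  So p(λ) = λ³ - 17λ² + 83λ - 124.
Step 2 — look for an integer root (rational root theorem: any rational root is an integer divisor of 124). Testing λ = 4:
  p(4) = 64 - 272 + 332 - 124 = 0  ✓
  Dividing out (λ - 4): p(λ) = (λ - 4)(λ² - 13λ + 31).
Step 3 — remaining eigenvalues from the quadratic λ² - 13λ + 31 = 0:
  Δ = 13² - 4·31 = 169 - 124 = 45,  λ = (13 ± √45)/2 = (13 ± 6.7082)/2 ≈ 9.8541 or 3.1459.
  Sorted: λ_1 = 9.8541,  λ_2 = 4,  λ_3 = 3.1459  (check: sum = 17 = tr ✓).

Step 4 — unit eigenvector for λ_1 ≈ 9.8541: v spans the null space of (Sigma - λ_1 I), whose rows are
  r_1 = (-5.8541, -2, 1),  r_2 = (-2, -1.8541, -2),  r_3 = (1, -2, -4.8541).
  v is orthogonal to every row, so take v ∝ r_1 × r_2 = ((-2)·(-2) - (1)·(-1.8541), (1)·(-2) - (-5.8541)·(-2), (-5.8541)·(-1.8541) - (-2)·(-2)) ≈ (5.8541, -13.7082, 6.8541).
  Let u = (5.8541, -13.7082, 6.8541).
  ||u|| = √((5.8541)² + (-13.7082)² + (6.8541)²) = √(269.1641) ≈ 16.4062,  v_1 = u/||u|| ≈ (0.3568, -0.8355, 0.4178) (||v_1|| = 1).

λ_1 = 9.8541,  λ_2 = 4,  λ_3 = 3.1459;  v_1 ≈ (0.3568, -0.8355, 0.4178)


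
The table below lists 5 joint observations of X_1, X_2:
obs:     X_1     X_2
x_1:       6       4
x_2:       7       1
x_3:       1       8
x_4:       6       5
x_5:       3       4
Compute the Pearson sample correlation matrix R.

Step 1 — column means:
  mean(X_1) = (6 + 7 + 1 + 6 + 3) / 5 = 23/5 = 4.6
  mean(X_2) = (4 + 1 + 8 + 5 + 4) / 5 = 22/5 = 4.4

Step 2 — sample variances and covariances s[i,j] = (1/(n-1)) · Σ_k (x_{k,i} - mean_i) · (x_{k,j} - mean_j), with n-1 = 4:
  s[X_1,X_1] = ((1.4)·(1.4) + (2.4)·(2.4) + (-3.6)·(-3.6) + (1.4)·(1.4) + (-1.6)·(-1.6)) / 4 = 25.2/4 = 6.3
  s[X_1,X_2] = ((1.4)·(-0.4) + (2.4)·(-3.4) + (-3.6)·(3.6) + (1.4)·(0.6) + (-1.6)·(-0.4)) / 4 = -20.2/4 = -5.05
  s[X_2,X_2] = ((-0.4)·(-0.4) + (-3.4)·(-3.4) + (3.6)·(3.6) + (0.6)·(0.6) + (-0.4)·(-0.4)) / 4 = 25.2/4 = 6.3
  Sample standard deviations s_i = √(s[i,i]):
  s(X_1) = √(6.3) = 2.51
  s(X_2) = √(6.3) = 2.51

Step 3 — r_{ij} = s_{ij} / (s_i · s_j):
  r[X_1,X_1] = 1 (diagonal).
  r[X_1,X_2] = -5.05 / (2.51 · 2.51) = -5.05 / 6.3 = -0.8016
  r[X_2,X_2] = 1 (diagonal).

R is symmetric with unit diagonal. Assembling:

R = [[1, -0.8016],
 [-0.8016, 1]]


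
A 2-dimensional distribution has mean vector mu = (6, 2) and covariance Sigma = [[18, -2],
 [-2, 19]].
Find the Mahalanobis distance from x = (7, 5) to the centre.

Step 1 — centre the observation: (x - mu) = (1, 3).

Step 2 — invert Sigma. det(Sigma) = 18·19 - (-2)² = 338.
  Sigma^{-1} = (1/det) · [[d, -b], [-b, a]] = [[0.0562, 0.0059],
 [0.0059, 0.0533]].

Step 3 — form the quadratic (x - mu)^T · Sigma^{-1} · (x - mu):
  Sigma^{-1} · (x - mu) = (0.074, 0.1657).
  (x - mu)^T · [Sigma^{-1} · (x - mu)] = (1)·(0.074) + (3)·(0.1657) = 0.571.

Step 4 — take square root: d = √(0.571) ≈ 0.7556.

d(x, mu) = √(0.571) ≈ 0.7556


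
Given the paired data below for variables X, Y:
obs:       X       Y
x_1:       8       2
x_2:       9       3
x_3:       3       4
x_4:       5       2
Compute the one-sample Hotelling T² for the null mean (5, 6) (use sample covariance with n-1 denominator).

Step 1 — sample mean vector:
  mean(X) = (8 + 9 + 3 + 5) / 4 = 25/4 = 6.25
  mean(Y) = (2 + 3 + 4 + 2) / 4 = 11/4 = 2.75
  x̄ = (6.25, 2.75),  deviation x̄ - mu_0 = (6.25, 2.75) - (5, 6) = (1.25, -3.25).

Step 2 — sample covariance matrix, S[i,j] = (1/(n-1)) · Σ_k (x_{k,i} - mean_i) · (x_{k,j} - mean_j), divisor n-1 = 3:
  S[X,X] = ((1.75)·(1.75) + (2.75)·(2.75) + (-3.25)·(-3.25) + (-1.25)·(-1.25)) / 3 = 22.75/3 = 7.5833
  S[X,Y] = ((1.75)·(-0.75) + (2.75)·(0.25) + (-3.25)·(1.25) + (-1.25)·(-0.75)) / 3 = -3.75/3 = -1.25
  S[Y,Y] = ((-0.75)·(-0.75) + (0.25)·(0.25) + (1.25)·(1.25) + (-0.75)·(-0.75)) / 3 = 2.75/3 = 0.9167
  S = [[7.5833, -1.25],
 [-1.25, 0.9167]].

Step 3 — invert S. det(S) = 7.5833·0.9167 - (-1.25)² = 5.3889.
  S^{-1} = (1/det) · [[d, -b], [-b, a]] = [[0.1701, 0.232],
 [0.232, 1.4072]].

Step 4 — quadratic form (x̄ - mu_0)^T · S^{-1} · (x̄ - mu_0):
  S^{-1} · (x̄ - mu_0) = (-0.5412, -4.2835),
  (x̄ - mu_0)^T · [...] = (1.25)·(-0.5412) + (-3.25)·(-4.2835) = 13.2448.

Step 5 — scale by n: T² = 4 · 13.2448 = 52.9794.

T² ≈ 52.9794


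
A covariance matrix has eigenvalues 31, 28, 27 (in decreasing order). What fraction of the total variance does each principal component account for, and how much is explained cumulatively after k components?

Step 1 — total variance = trace(Sigma) = Σ λ_i = 31 + 28 + 27 = 86.

Step 2 — fraction explained by component i = λ_i / Σ λ:
  PC1: 31/86 = 0.3605
  PC2: 28/86 = 0.3256
  PC3: 27/86 = 0.314

Step 3 — cumulative fraction after k components = (λ_1 + ... + λ_k) / Σ λ:
  k = 1: 31/86 = 0.3605
  k = 2: (31 + 28)/86 = 59/86 = 0.686
  k = 3: (31 + 28 + 27)/86 = 86/86 = 1

Summary (fraction, with percent):

explained: PC1 0.3605 (36.05%), PC2 0.3256 (32.56%), PC3 0.314 (31.4%);  cumulative: 0.3605, 0.686, 1


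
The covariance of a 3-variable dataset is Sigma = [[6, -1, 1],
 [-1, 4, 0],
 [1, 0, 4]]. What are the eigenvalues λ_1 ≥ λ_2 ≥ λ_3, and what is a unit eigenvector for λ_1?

Step 1 — characteristic polynomial p(λ) = det(λI - Sigma) = λ³ - tr·λ² + c_1·λ - det, where tr = trace, c_1 = sum of the principal 2×2 minors, det = det(Sigma):
  tr = 6 + 4 + 4 = 14,
  c_1 = (6·4 - (-1)²) + (6·4 - (1)²) + (4·4 - (0)²) = 23 + 23 + 16 = 62,
  det = 6·(4·4 - (0)²) - (-1)·((-1)·4 - (0)·(1)) + (1)·((-1)·(0) - 4·(1)) = 6·(16) - (-1)·(-4) + (1)·(-4) = 88.
  So p(λ) = λ³ - 14λ² + 62λ - 88.
Step 2 — look for an integer root (rational root theorem: any rational root is an integer divisor of 88). Testing λ = 4:
  p(4) = 64 - 224 + 248 - 88 = 0  ✓
  Dividing out (λ - 4): p(λ) = (λ - 4)(λ² - 10λ + 22).
Step 3 — remaining eigenvalues from the quadratic λ² - 10λ + 22 = 0:
  Δ = 10² - 4·22 = 100 - 88 = 12,  λ = (10 ± √12)/2 = (10 ± 3.4641)/2 ≈ 6.7321 or 3.2679.
  Sorted: λ_1 = 6.7321,  λ_2 = 4,  λ_3 = 3.2679  (check: sum = 14 = tr ✓).

Step 4 — unit eigenvector for λ_1 ≈ 6.7321: v spans the null space of (Sigma - λ_1 I), whose rows are
  r_1 = (-0.7321, -1, 1),  r_2 = (-1, -2.7321, 0),  r_3 = (1, 0, -2.7321).
  v is orthogonal to every row, so take v ∝ r_1 × r_2 = ((-1)·(0) - (1)·(-2.7321), (1)·(-1) - (-0.7321)·(0), (-0.7321)·(-2.7321) - (-1)·(-1)) ≈ (2.7321, -1, 1).
  Let u = (2.7321, -1, 1).
  ||u|| = √((2.7321)² + (-1)² + (1)²) = √(9.4641) ≈ 3.0764,  v_1 = u/||u|| ≈ (0.8881, -0.3251, 0.3251) (||v_1|| = 1).

λ_1 = 6.7321,  λ_2 = 4,  λ_3 = 3.2679;  v_1 ≈ (0.8881, -0.3251, 0.3251)


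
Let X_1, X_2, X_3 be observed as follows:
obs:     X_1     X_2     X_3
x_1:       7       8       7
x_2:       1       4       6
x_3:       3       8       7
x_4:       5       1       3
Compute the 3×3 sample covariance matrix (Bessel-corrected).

Step 1 — column means:
  mean(X_1) = (7 + 1 + 3 + 5) / 4 = 16/4 = 4
  mean(X_2) = (8 + 4 + 8 + 1) / 4 = 21/4 = 5.25
  mean(X_3) = (7 + 6 + 7 + 3) / 4 = 23/4 = 5.75

Step 2 — sample covariance S[i,j] = (1/(n-1)) · Σ_k (x_{k,i} - mean_i) · (x_{k,j} - mean_j), with n-1 = 3.
  S[X_1,X_1] = ((3)·(3) + (-3)·(-3) + (-1)·(-1) + (1)·(1)) / 3 = 20/3 = 6.6667
  S[X_1,X_2] = ((3)·(2.75) + (-3)·(-1.25) + (-1)·(2.75) + (1)·(-4.25)) / 3 = 5/3 = 1.6667
  S[X_1,X_3] = ((3)·(1.25) + (-3)·(0.25) + (-1)·(1.25) + (1)·(-2.75)) / 3 = -1/3 = -0.3333
  S[X_2,X_2] = ((2.75)·(2.75) + (-1.25)·(-1.25) + (2.75)·(2.75) + (-4.25)·(-4.25)) / 3 = 34.75/3 = 11.5833
  S[X_2,X_3] = ((2.75)·(1.25) + (-1.25)·(0.25) + (2.75)·(1.25) + (-4.25)·(-2.75)) / 3 = 18.25/3 = 6.0833
  S[X_3,X_3] = ((1.25)·(1.25) + (0.25)·(0.25) + (1.25)·(1.25) + (-2.75)·(-2.75)) / 3 = 10.75/3 = 3.5833

S is symmetric (S[j,i] = S[i,j]). Assembling:

S = [[6.6667, 1.6667, -0.3333],
 [1.6667, 11.5833, 6.0833],
 [-0.3333, 6.0833, 3.5833]]
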